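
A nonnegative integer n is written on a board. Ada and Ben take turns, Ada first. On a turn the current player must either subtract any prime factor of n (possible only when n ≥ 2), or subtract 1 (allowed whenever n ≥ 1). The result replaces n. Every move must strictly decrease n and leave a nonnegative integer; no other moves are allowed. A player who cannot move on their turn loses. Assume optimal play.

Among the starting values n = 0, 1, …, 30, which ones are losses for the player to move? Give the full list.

0, 4, 8, 12, 16, 20, 24, 28

Build the W/L table. Terminal = L. A non-terminal position is W if it has a move to some L; otherwise it is L.
n=0: no move → L
n=1: reaches L-position 0 → W
n=2: reaches L-position 0 → W
n=3: reaches L-position 0 → W
n=4: only reaches 2(W), 3(W), all W → L
n=5: reaches L-position 0 → W
n=6: reaches L-position 4 → W
n=7: reaches L-position 0 → W
n=8: only reaches 6(W), 7(W), all W → L
n=9: reaches L-position 8 → W
n=10: reaches L-position 8 → W
n=11: reaches L-position 0 → W
n=12: only reaches 9(W), 10(W), 11(W), all W → L
n=13: reaches L-position 0 → W
n=14: reaches L-position 12 → W
n=15: reaches L-position 12 → W
n=16: only reaches 14(W), 15(W), all W → L
n=17: reaches L-position 0 → W
n=18: reaches L-position 16 → W
n=19: reaches L-position 0 → W
n=20: only reaches 15(W), 18(W), 19(W), all W → L
n=21: reaches L-position 20 → W
n=22: reaches L-position 20 → W
n=23: reaches L-position 0 → W
n=24: only reaches 21(W), 22(W), 23(W), all W → L
n=25: reaches L-position 20 → W
n=26: reaches L-position 24 → W
n=27: reaches L-position 24 → W
n=28: only reaches 21(W), 26(W), 27(W), all W → L
n=29: reaches L-position 0 → W
n=30: reaches L-position 28 → W
The losing starting values of n are exactly the entries labelled L in this table (8 of them).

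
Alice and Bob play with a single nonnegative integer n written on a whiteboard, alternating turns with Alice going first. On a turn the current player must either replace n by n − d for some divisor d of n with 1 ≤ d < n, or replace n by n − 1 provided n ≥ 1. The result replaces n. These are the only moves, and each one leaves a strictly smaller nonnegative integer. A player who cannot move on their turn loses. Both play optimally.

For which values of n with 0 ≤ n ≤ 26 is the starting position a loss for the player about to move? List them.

Classify positions by backward induction: terminal positions (no move available) are L. From any other position, the mover wins iff some move reaches an L.
n=0: no move → L
n=1: reaches L-position 0 → W
n=2: only reaches 1(W), which is W → L
n=3: reaches L-position 2 → W
n=4: reaches L-position 2 → W
n=5: only reaches 4(W), which is W → L
n=6: reaches L-position 5 → W
n=7: only reaches 6(W), which is W → L
n=8: reaches L-position 7 → W
n=9: only reaches 6(W), 8(W), all W → L
n=10: reaches L-position 5 → W
n=11: only reaches 10(W), which is W → L
n=12: reaches L-position 9 → W
n=13: only reaches 12(W), which is W → L
n=14: reaches L-position 7 → W
n=15: only reaches 10(W), 12(W), 14(W), all W → L
n=16: reaches L-position 15 → W
n=17: only reaches 16(W), which is W → L
n=18: reaches L-position 9 → W
n=19: only reaches 18(W), which is W → L
n=20: reaches L-position 15 → W
n=21: only reaches 14(W), 18(W), 20(W), all W → L
n=22: reaches L-position 11 → W
n=23: only reaches 22(W), which is W → L
n=24: reaches L-position 21 → W
n=25: only reaches 20(W), 24(W), all W → L
n=26: reaches L-position 13 → W
The losing starting values of n are exactly the entries labelled L in this table (13 of them).

0, 2, 5, 7, 9, 11, 13, 15, 17, 19, 21, 23, 25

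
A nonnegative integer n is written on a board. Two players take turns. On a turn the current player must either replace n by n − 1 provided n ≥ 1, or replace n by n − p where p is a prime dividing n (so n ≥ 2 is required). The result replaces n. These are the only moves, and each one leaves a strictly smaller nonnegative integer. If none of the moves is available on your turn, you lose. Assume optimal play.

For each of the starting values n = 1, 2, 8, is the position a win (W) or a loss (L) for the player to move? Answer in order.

Use the standard recursion: the mover loses at a terminal position; elsewhere, the mover wins exactly when some move hands the opponent an L position.
n=0: no move → L
n=1: W (go to 0, an L position)
n=2: W (go to 0, an L position)
n=3: W (go to 0, an L position)
n=4: L (options 2(W), 3(W) are all W)
n=5: W (go to 0, an L position)
n=6: W (go to 4, an L position)
n=7: W (go to 0, an L position)
n=8: L (options 6(W), 7(W) are all W)

1: W, 2: W, 8: L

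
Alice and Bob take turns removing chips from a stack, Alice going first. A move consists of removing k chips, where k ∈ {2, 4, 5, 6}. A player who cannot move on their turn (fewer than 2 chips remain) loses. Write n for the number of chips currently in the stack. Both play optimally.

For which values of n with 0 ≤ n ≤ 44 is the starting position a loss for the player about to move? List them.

Compute win/loss labels from the base case upward. A position with no move is L. Any other position is W if it can reach an L in one move, else L.
n=0: no move → L
n=1: no move → L
n=2: W (go to 0, an L position)
n=3: W (go to 1, an L position)
n=4: W (go to 0, an L position)
n=5: W (go to 1, an L position)
n=6: W (go to 1, an L position)
n=7: W (go to 1, an L position)
n=8: L (options 6(W), 4(W), 3(W), 2(W) are all W)
n=9: L (options 7(W), 5(W), 4(W), 3(W) are all W)
n=10: W (go to 8, an L position)
n=11: W (go to 9, an L position)
n=12: W (go to 8, an L position)
n=13: W (go to 9, an L position)
n=14: W (go to 9, an L position)
n=15: W (go to 9, an L position)
n=16: L (options 14(W), 12(W), 11(W), 10(W) are all W)
n=17: L (options 15(W), 13(W), 12(W), 11(W) are all W)
n=18: W (go to 16, an L position)
n=19: W (go to 17, an L position)
n=20: W (go to 16, an L position)
n=21: W (go to 17, an L position)
n=22: W (go to 17, an L position)
n=23: W (go to 17, an L position)
n=24: L (options 22(W), 20(W), 19(W), 18(W) are all W)
n=25: L (options 23(W), 21(W), 20(W), 19(W) are all W)
n=26: W (go to 24, an L position)
n=27: W (go to 25, an L position)
n=28: W (go to 24, an L position)
n=29: W (go to 25, an L position)
n=30: W (go to 25, an L position)
n=31: W (go to 25, an L position)
n=32: L (options 30(W), 28(W), 27(W), 26(W) are all W)
n=33: L (options 31(W), 29(W), 28(W), 27(W) are all W)
n=34: W (go to 32, an L position)
n=35: W (go to 33, an L position)
n=36: W (go to 32, an L position)
n=37: W (go to 33, an L position)
n=38: W (go to 33, an L position)
n=39: W (go to 33, an L position)
n=40: L (options 38(W), 36(W), 35(W), 34(W) are all W)
n=41: L (options 39(W), 37(W), 36(W), 35(W) are all W)
n=42: W (go to 40, an L position)
n=43: W (go to 41, an L position)
n=44: W (go to 40, an L position)
The losing starting values of n are exactly the entries labelled L in this table (12 of them).

0, 1, 8, 9, 16, 17, 24, 25, 32, 33, 40, 41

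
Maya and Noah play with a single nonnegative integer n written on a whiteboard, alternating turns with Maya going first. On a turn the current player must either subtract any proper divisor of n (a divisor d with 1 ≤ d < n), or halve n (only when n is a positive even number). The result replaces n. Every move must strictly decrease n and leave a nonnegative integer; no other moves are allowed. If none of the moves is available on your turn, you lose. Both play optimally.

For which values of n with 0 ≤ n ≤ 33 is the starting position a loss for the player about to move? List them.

0, 1, 3, 5, 7, 9, 11, 13, 15, 17, 19, 21, 23, 25, 27, 29, 31, 33

Use the standard recursion: the mover loses at a terminal position; elsewhere, the mover wins exactly when some move hands the opponent an L position.
n=0: no move → L
n=1: no move → L
n=2: reaches L-position 1 → W
n=3: only reaches 2(W), which is W → L
n=4: reaches L-position 3 → W
n=5: only reaches 4(W), which is W → L
n=6: reaches L-position 3 → W
n=7: only reaches 6(W), which is W → L
n=8: reaches L-position 7 → W
n=9: only reaches 6(W), 8(W), all W → L
n=10: reaches L-position 5 → W
n=11: only reaches 10(W), which is W → L
n=12: reaches L-position 9 → W
n=13: only reaches 12(W), which is W → L
n=14: reaches L-position 7 → W
n=15: only reaches 10(W), 12(W), 14(W), all W → L
n=16: reaches L-position 15 → W
n=17: only reaches 16(W), which is W → L
n=18: reaches L-position 9 → W
n=19: only reaches 18(W), which is W → L
n=20: reaches L-position 15 → W
n=21: only reaches 14(W), 18(W), 20(W), all W → L
n=22: reaches L-position 11 → W
n=23: only reaches 22(W), which is W → L
n=24: reaches L-position 21 → W
n=25: only reaches 20(W), 24(W), all W → L
n=26: reaches L-position 13 → W
n=27: only reaches 18(W), 24(W), 26(W), all W → L
n=28: reaches L-position 21 → W
n=29: only reaches 28(W), which is W → L
n=30: reaches L-position 15 → W
n=31: only reaches 30(W), which is W → L
n=32: reaches L-position 31 → W
n=33: only reaches 22(W), 30(W), 32(W), all W → L
Reading off the rows marked L gives the requested list; there are 18 such values of n.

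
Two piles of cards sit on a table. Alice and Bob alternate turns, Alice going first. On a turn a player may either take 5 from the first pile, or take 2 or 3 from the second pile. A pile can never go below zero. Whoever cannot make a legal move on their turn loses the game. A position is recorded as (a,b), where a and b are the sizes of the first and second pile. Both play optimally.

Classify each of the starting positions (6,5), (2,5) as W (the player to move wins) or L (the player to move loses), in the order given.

(6,5): W, (2,5): L

Use the standard recursion: the mover loses at a terminal position; elsewhere, the mover wins exactly when some move hands the opponent an L position.
No move ever increases a pile, so every position that can arise here has a ≤ 6 and b ≤ 5; it is enough to label the cells with 0 ≤ a ≤ 6 and 0 ≤ b ≤ 5.
Every move lowers a or b (never raises either), so fill the grid row by row in increasing a, and left to right within a row: each cell's successors are then already labelled.
      b=0  b=1  b=2  b=3  b=4  b=5
a=0:    L    L    W    W    W    L
a=1:    L    L    W    W    W    L
a=2:    L    L    W    W    W    L
a=3:    L    L    W    W    W    L
a=4:    L    L    W    W    W    L
a=5:    W    W    L    L    W    W
a=6:    W    W    L    L    W    W
Cells with no legal move (terminal, hence L): (0,0), (0,1), (1,0), (1,1), (2,0), (2,1), (3,0), (3,1), (4,0), (4,1).
The remaining L cells, each justified by listing all of its moves:
(0,5): moves to (0,3)(W), (0,2)(W); every one is W ⇒ L
(1,5): moves to (1,3)(W), (1,2)(W); every one is W ⇒ L
(2,5): moves to (2,3)(W), (2,2)(W); every one is W ⇒ L
(3,5): moves to (3,3)(W), (3,2)(W); every one is W ⇒ L
(4,5): moves to (4,3)(W), (4,2)(W); every one is W ⇒ L
(5,2): moves to (0,2)(W), (5,0)(W); every one is W ⇒ L
(5,3): moves to (0,3)(W), (5,1)(W), (5,0)(W); every one is W ⇒ L
(6,2): moves to (1,2)(W), (6,0)(W); every one is W ⇒ L
(6,3): moves to (1,3)(W), (6,1)(W), (6,0)(W); every one is W ⇒ L
Every other cell has at least one move into one of the L cells above, so it is W.
(6,5): the move to (1,5) reaches an L cell, so W
(2,5): one of the L cells justified above, so L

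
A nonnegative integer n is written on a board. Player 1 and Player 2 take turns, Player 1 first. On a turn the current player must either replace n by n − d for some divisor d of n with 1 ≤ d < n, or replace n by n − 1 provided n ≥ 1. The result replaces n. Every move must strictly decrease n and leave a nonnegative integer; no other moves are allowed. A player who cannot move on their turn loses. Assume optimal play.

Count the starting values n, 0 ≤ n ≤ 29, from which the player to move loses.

Positions with no move are L. A position that does have a move is losing for the player to move precisely when every available move leads to a winning position for the opponent. Fill in the labels:
n=0: no move → L
n=1: can move to 0, which is L ⇒ W
n=2: the only move is to 1(W), a W ⇒ L
n=3: can move to 2, which is L ⇒ W
n=4: can move to 2, which is L ⇒ W
n=5: the only move is to 4(W), a W ⇒ L
n=6: can move to 5, which is L ⇒ W
n=7: the only move is to 6(W), a W ⇒ L
n=8: can move to 7, which is L ⇒ W
n=9: moves to 6(W), 8(W); every one is W ⇒ L
n=10: can move to 5, which is L ⇒ W
n=11: the only move is to 10(W), a W ⇒ L
n=12: can move to 9, which is L ⇒ W
n=13: the only move is to 12(W), a W ⇒ L
n=14: can move to 7, which is L ⇒ W
n=15: moves to 10(W), 12(W), 14(W); every one is W ⇒ L
n=16: can move to 15, which is L ⇒ W
n=17: the only move is to 16(W), a W ⇒ L
n=18: can move to 9, which is L ⇒ W
n=19: the only move is to 18(W), a W ⇒ L
n=20: can move to 15, which is L ⇒ W
n=21: moves to 14(W), 18(W), 20(W); every one is W ⇒ L
n=22: can move to 11, which is L ⇒ W
n=23: the only move is to 22(W), a W ⇒ L
n=24: can move to 21, which is L ⇒ W
n=25: moves to 20(W), 24(W); every one is W ⇒ L
n=26: can move to 13, which is L ⇒ W
n=27: moves to 18(W), 24(W), 26(W); every one is W ⇒ L
n=28: can move to 21, which is L ⇒ W
n=29: the only move is to 28(W), a W ⇒ L
L entries with 0 ≤ n ≤ 29: n = 0, 2, 5, 7, 9, 11, 13, 15, 17, 19, 21, 23, 25, 27, 29; that makes 15.

15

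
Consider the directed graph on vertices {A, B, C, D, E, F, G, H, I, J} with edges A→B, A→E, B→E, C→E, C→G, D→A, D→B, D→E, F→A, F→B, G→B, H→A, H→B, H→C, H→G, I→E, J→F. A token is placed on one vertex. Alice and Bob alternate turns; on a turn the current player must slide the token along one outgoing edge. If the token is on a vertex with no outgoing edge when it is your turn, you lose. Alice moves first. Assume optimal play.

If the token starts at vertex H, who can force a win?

Work bottom-up. With no move the player to move loses. Otherwise the position is W if at least one move leads to an L position for the opponent, and L if every move leads to a W.
Every edge goes from a vertex to one that appears earlier in the order E, B, A, D, G, F, J, C, I, H, so processing vertices in that order labels each vertex after all of its successors.
E: no outgoing edge → L
B: reaches L-position E → W
A: reaches L-position E → W
D: reaches L-position E → W
G: only reaches B(W), which is W → L
F: only reaches A(W), B(W), all W → L
J: reaches L-position F → W
C: reaches L-position G → W
I: reaches L-position E → W
H: reaches L-position G → W
From H Alice can move to G, reaching an L position.

Alice wins.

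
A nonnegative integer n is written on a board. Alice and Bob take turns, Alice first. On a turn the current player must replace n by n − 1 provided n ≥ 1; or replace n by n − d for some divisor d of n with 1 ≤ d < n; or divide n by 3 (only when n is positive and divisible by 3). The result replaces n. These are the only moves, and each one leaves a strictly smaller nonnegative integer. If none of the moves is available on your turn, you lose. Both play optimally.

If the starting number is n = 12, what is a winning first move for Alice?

Move to 9.

Compute win/loss labels from the base case upward. A position with no move is L. Any other position is W if it can reach an L in one move, else L.
n=0: no move → L
n=1: reaches L-position 0 → W
n=2: only reaches 1(W), which is W → L
n=3: reaches L-position 2 → W
n=4: reaches L-position 2 → W
n=5: only reaches 4(W), which is W → L
n=6: reaches L-position 2 → W
n=7: only reaches 6(W), which is W → L
n=8: reaches L-position 7 → W
n=9: only reaches 3(W), 6(W), 8(W), all W → L
n=10: reaches L-position 5 → W
n=11: only reaches 10(W), which is W → L
n=12: reaches L-position 9 → W
From 12, the L positions reachable in one move are: 9, 11. Any move reaching one of these is winning.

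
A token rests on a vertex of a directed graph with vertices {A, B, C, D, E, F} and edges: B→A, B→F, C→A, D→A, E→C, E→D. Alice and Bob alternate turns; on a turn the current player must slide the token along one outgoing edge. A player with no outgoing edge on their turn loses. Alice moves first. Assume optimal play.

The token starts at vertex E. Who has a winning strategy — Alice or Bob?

Bob wins.

Classify positions by backward induction: terminal positions (no move available) are L. From any other position, the mover wins iff some move reaches an L.
Every edge goes from a vertex to one that appears earlier in the order A, F, D, C, B, E, so processing vertices in that order labels each vertex after all of its successors.
A: no outgoing edge → L
F: no outgoing edge → L
D: can move to A, which is L ⇒ W
C: can move to A, which is L ⇒ W
B: can move to F, which is L ⇒ W
E: moves to C(W), D(W); every one is W ⇒ L
Every move from E reaches a W position, so the mover loses.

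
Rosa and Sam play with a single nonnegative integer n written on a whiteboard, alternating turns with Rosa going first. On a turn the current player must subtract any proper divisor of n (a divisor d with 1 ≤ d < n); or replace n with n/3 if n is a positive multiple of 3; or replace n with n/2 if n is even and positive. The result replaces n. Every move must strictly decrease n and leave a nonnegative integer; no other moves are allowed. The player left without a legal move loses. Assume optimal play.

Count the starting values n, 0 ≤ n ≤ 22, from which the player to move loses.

10

Classify positions by backward induction: terminal positions (no move available) are L. From any other position, the mover wins iff some move reaches an L.
n=0: no move → L
n=1: no move → L
n=2: →1(L), so W
n=3: →1(L), so W
n=4: →2(W), 3(W) — all W, so L
n=5: →4(L), so W
n=6: →4(L), so W
n=7: →6(W) only, which is W, so L
n=8: →4(L), so W
n=9: →3(W), 6(W), 8(W) — all W, so L
n=10: →9(L), so W
n=11: →10(W) only, which is W, so L
n=12: →4(L), so W
n=13: →12(W) only, which is W, so L
n=14: →7(L), so W
n=15: →5(W), 10(W), 12(W), 14(W) — all W, so L
n=16: →15(L), so W
n=17: →16(W) only, which is W, so L
n=18: →9(L), so W
n=19: →18(W) only, which is W, so L
n=20: →15(L), so W
n=21: →7(L), so W
n=22: →11(L), so W
L entries with 0 ≤ n ≤ 22: n = 0, 1, 4, 7, 9, 11, 13, 15, 17, 19; that makes 10.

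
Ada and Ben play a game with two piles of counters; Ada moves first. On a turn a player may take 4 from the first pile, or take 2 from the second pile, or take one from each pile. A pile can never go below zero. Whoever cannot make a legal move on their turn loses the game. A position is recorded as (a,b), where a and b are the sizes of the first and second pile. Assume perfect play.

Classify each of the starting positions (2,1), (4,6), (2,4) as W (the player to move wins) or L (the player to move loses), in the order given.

(2,1): W, (4,6): L, (2,4): W

Label each position W (a win for the player to move) or L (a loss). A position with no legal move is L; any other position is W exactly when some move reaches an L, and L when every move reaches a W.
No move ever increases a pile, so every position that can arise here has a ≤ 4 and b ≤ 6; it is enough to label the cells with 0 ≤ a ≤ 4 and 0 ≤ b ≤ 6.
Every move lowers a or b (never raises either), so fill the grid row by row in increasing a, and left to right within a row: each cell's successors are then already labelled.
      b=0  b=1  b=2  b=3  b=4  b=5  b=6
a=0:    L    L    W    W    L    L    W
a=1:    L    W    W    L    L    W    W
a=2:    L    W    W    L    W    W    L
a=3:    L    W    W    L    W    W    L
a=4:    W    W    L    L    W    W    L
Cells with no legal move (terminal, hence L): (0,0), (0,1), (1,0), (2,0), (3,0).
The remaining L cells, each justified by listing all of its moves:
(0,4): →(0,2)(W) only, which is W, so L
(0,5): →(0,3)(W) only, which is W, so L
(1,3): →(1,1)(W), (0,2)(W) — all W, so L
(1,4): →(1,2)(W), (0,3)(W) — all W, so L
(2,3): →(2,1)(W), (1,2)(W) — all W, so L
(2,6): →(2,4)(W), (1,5)(W) — all W, so L
(3,3): →(3,1)(W), (2,2)(W) — all W, so L
(3,6): →(3,4)(W), (2,5)(W) — all W, so L
(4,2): →(0,2)(W), (4,0)(W), (3,1)(W) — all W, so L
(4,3): →(0,3)(W), (4,1)(W), (3,2)(W) — all W, so L
(4,6): →(0,6)(W), (4,4)(W), (3,5)(W) — all W, so L
Every other cell has at least one move into one of the L cells above, so it is W.
(2,1): the move to (1,0) reaches an L cell, so W
(4,6): one of the L cells justified above, so L
(2,4): the move to (1,3) reaches an L cell, so W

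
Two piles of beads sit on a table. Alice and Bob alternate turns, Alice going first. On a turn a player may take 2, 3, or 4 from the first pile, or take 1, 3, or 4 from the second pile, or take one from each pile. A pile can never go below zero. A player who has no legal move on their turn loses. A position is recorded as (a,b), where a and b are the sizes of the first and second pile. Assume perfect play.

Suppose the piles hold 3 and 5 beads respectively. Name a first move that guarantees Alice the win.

Move to (3,1).

Work bottom-up. With no move the player to move loses. Otherwise the position is W if at least one move leads to an L position for the opponent, and L if every move leads to a W.
No move ever increases a pile, so every position that can arise here has a ≤ 3 and b ≤ 5; it is enough to label the cells with 0 ≤ a ≤ 3 and 0 ≤ b ≤ 5.
Every move lowers a or b (never raises either), so fill the grid row by row in increasing a, and left to right within a row: each cell's successors are then already labelled.
      b=0  b=1  b=2  b=3  b=4  b=5
a=0:    L    W    L    W    W    W
a=1:    L    W    L    W    W    W
a=2:    W    W    W    W    L    W
a=3:    W    L    W    L    W    W
Cells with no legal move (terminal, hence L): (0,0), (1,0).
The remaining L cells, each justified by listing all of its moves:
(0,2): the only move is to (0,1)(W), a W ⇒ L
(1,2): moves to (1,1)(W), (0,1)(W); every one is W ⇒ L
(2,4): moves to (0,4)(W), (2,3)(W), (2,1)(W), (2,0)(W), (1,3)(W); every one is W ⇒ L
(3,1): moves to (1,1)(W), (0,1)(W), (3,0)(W), (2,0)(W); every one is W ⇒ L
(3,3): moves to (1,3)(W), (0,3)(W), (3,2)(W), (3,0)(W), (2,2)(W); every one is W ⇒ L
Every other cell has at least one move into one of the L cells above, so it is W.
From (3,5), the L positions reachable in one move are: (3,1), (2,4). Any move reaching one of these is winning.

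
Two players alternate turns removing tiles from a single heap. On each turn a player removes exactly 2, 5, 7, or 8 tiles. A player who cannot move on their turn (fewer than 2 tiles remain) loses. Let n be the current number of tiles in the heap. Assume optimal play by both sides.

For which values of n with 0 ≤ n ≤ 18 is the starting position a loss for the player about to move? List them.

Use the standard recursion: the mover loses at a terminal position; elsewhere, the mover wins exactly when some move hands the opponent an L position.
n=0: no move → L
n=1: no move → L
n=2: →0(L), so W
n=3: →1(L), so W
n=4: →2(W) only, which is W, so L
n=5: →0(L), so W
n=6: →4(L), so W
n=7: →0(L), so W
n=8: →1(L), so W
n=9: →4(L), so W
n=10: →8(W), 5(W), 3(W), 2(W) — all W, so L
n=11: →4(L), so W
n=12: →10(L), so W
n=13: →11(W), 8(W), 6(W), 5(W) — all W, so L
n=14: →12(W), 9(W), 7(W), 6(W) — all W, so L
n=15: →13(L), so W
n=16: →14(L), so W
n=17: →10(L), so W
n=18: →13(L), so W
The losing starting values of n are exactly the entries labelled L in this table (6 of them).

0, 1, 4, 10, 13, 14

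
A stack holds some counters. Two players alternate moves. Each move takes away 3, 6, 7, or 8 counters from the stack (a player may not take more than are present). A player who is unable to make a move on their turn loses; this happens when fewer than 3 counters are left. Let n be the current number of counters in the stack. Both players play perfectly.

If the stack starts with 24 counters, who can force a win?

Classify positions by backward induction: terminal positions (no move available) are L. From any other position, the mover wins iff some move reaches an L.
n=0: no move → L
n=1: no move → L
n=2: no move → L
n=3: →0(L), so W
n=4: →1(L), so W
n=5: →2(L), so W
n=6: →0(L), so W
n=7: →1(L), so W
n=8: →2(L), so W
n=9: →2(L), so W
n=10: →2(L), so W
n=11: →8(W), 5(W), 4(W), 3(W) — all W, so L
n=12: →9(W), 6(W), 5(W), 4(W) — all W, so L
n=13: →10(W), 7(W), 6(W), 5(W) — all W, so L
n=14: →11(L), so W
n=15: →12(L), so W
n=16: →13(L), so W
n=17: →11(L), so W
n=18: →12(L), so W
n=19: →13(L), so W
n=20: →13(L), so W
n=21: →13(L), so W
n=22: →19(W), 16(W), 15(W), 14(W) — all W, so L
n=23: →20(W), 17(W), 16(W), 15(W) — all W, so L
n=24: →21(W), 18(W), 17(W), 16(W) — all W, so L
The starting position 24 is L: whatever the player to move does, the opponent receives a W position.

The second player wins.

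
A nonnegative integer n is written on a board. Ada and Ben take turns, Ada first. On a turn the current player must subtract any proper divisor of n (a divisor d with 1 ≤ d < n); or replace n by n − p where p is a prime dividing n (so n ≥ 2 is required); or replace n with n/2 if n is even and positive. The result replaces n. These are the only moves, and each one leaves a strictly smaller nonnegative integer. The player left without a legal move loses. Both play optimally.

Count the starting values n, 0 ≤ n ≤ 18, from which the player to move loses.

5

Classify positions by backward induction: terminal positions (no move available) are L. From any other position, the mover wins iff some move reaches an L.
n=0: no move → L
n=1: no move → L
n=2: W (go to 0, an L position)
n=3: W (go to 0, an L position)
n=4: L (options 2(W), 3(W) are all W)
n=5: W (go to 0, an L position)
n=6: W (go to 4, an L position)
n=7: W (go to 0, an L position)
n=8: W (go to 4, an L position)
n=9: L (options 6(W), 8(W) are all W)
n=10: W (go to 9, an L position)
n=11: W (go to 0, an L position)
n=12: W (go to 9, an L position)
n=13: W (go to 0, an L position)
n=14: L (options 7(W), 12(W), 13(W) are all W)
n=15: W (go to 14, an L position)
n=16: W (go to 14, an L position)
n=17: W (go to 0, an L position)
n=18: W (go to 9, an L position)
L entries with 0 ≤ n ≤ 18: n = 0, 1, 4, 9, 14; that makes 5.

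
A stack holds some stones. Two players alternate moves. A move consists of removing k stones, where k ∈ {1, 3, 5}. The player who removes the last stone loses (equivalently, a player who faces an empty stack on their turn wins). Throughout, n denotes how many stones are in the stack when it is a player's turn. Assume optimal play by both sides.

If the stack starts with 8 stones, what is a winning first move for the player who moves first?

Label each position W (a win for the player to move) or L (a loss). A position with no legal move is W; any other position is W exactly when some move reaches an L, and L when every move reaches a W.
n=0: no move; the opponent has just taken the last stone and therefore loses → W
n=1: →0(W) only, which is W, so L
n=2: →1(L), so W
n=3: →2(W), 0(W) — all W, so L
n=4: →3(L), so W
n=5: →4(W), 2(W), 0(W) — all W, so L
n=6: →5(L), so W
n=7: →6(W), 4(W), 2(W) — all W, so L
n=8: →7(L), so W
From 8, the L positions reachable in one move are: 7, 5, 3. Any move reaching one of these is winning.

Remove 1, leaving 7.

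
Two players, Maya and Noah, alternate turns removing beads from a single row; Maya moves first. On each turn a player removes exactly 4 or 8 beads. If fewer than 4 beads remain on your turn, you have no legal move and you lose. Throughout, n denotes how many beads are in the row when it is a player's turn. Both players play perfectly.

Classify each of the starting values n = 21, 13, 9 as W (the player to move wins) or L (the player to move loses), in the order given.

21: W, 13: L, 9: W

Label each position W (a win for the player to move) or L (a loss). A position with no legal move is L; any other position is W exactly when some move reaches an L, and L when every move reaches a W.
n=0: no move → L
n=1: no move → L
n=2: no move → L
n=3: no move → L
n=4: can move to 0, which is L ⇒ W
n=5: can move to 1, which is L ⇒ W
n=6: can move to 2, which is L ⇒ W
n=7: can move to 3, which is L ⇒ W
n=8: can move to 0, which is L ⇒ W
n=9: can move to 1, which is L ⇒ W
n=10: can move to 2, which is L ⇒ W
n=11: can move to 3, which is L ⇒ W
n=12: moves to 8(W), 4(W); every one is W ⇒ L
n=13: moves to 9(W), 5(W); every one is W ⇒ L
n=14: moves to 10(W), 6(W); every one is W ⇒ L
n=15: moves to 11(W), 7(W); every one is W ⇒ L
n=16: can move to 12, which is L ⇒ W
n=17: can move to 13, which is L ⇒ W
n=18: can move to 14, which is L ⇒ W
n=19: can move to 15, which is L ⇒ W
n=20: can move to 12, which is L ⇒ W
n=21: can move to 13, which is L ⇒ W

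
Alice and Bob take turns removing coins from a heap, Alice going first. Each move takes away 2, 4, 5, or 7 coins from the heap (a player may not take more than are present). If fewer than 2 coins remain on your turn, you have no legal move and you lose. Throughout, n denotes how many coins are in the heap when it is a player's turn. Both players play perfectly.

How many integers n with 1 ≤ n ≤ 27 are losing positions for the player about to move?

6

Build the W/L table. Terminal = L. A non-terminal position is W if it has a move to some L; otherwise it is L.
n=0: no move → L
n=1: no move → L
n=2: can move to 0, which is L ⇒ W
n=3: can move to 1, which is L ⇒ W
n=4: can move to 0, which is L ⇒ W
n=5: can move to 1, which is L ⇒ W
n=6: can move to 1, which is L ⇒ W
n=7: can move to 0, which is L ⇒ W
n=8: can move to 1, which is L ⇒ W
n=9: moves to 7(W), 5(W), 4(W), 2(W); every one is W ⇒ L
n=10: moves to 8(W), 6(W), 5(W), 3(W); every one is W ⇒ L
n=11: can move to 9, which is L ⇒ W
n=12: can move to 10, which is L ⇒ W
n=13: can move to 9, which is L ⇒ W
n=14: can move to 10, which is L ⇒ W
n=15: can move to 10, which is L ⇒ W
n=16: can move to 9, which is L ⇒ W
n=17: can move to 10, which is L ⇒ W
n=18: moves to 16(W), 14(W), 13(W), 11(W); every one is W ⇒ L
n=19: moves to 17(W), 15(W), 14(W), 12(W); every one is W ⇒ L
n=20: can move to 18, which is L ⇒ W
n=21: can move to 19, which is L ⇒ W
n=22: can move to 18, which is L ⇒ W
n=23: can move to 19, which is L ⇒ W
n=24: can move to 19, which is L ⇒ W
n=25: can move to 18, which is L ⇒ W
n=26: can move to 19, which is L ⇒ W
n=27: moves to 25(W), 23(W), 22(W), 20(W); every one is W ⇒ L
L entries with 1 ≤ n ≤ 27 (n=0 is outside the asked range and is not counted): n = 1, 9, 10, 18, 19, 27; that makes 6.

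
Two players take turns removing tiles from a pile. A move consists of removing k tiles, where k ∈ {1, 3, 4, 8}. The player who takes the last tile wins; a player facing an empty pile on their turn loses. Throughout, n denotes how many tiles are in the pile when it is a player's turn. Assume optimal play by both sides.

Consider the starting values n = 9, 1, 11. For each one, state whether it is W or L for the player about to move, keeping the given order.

Use the standard recursion: the mover loses at a terminal position; elsewhere, the mover wins exactly when some move hands the opponent an L position.
n=0: no move → L
n=1: can move to 0, which is L ⇒ W
n=2: the only move is to 1(W), a W ⇒ L
n=3: can move to 2, which is L ⇒ W
n=4: can move to 0, which is L ⇒ W
n=5: can move to 2, which is L ⇒ W
n=6: can move to 2, which is L ⇒ W
n=7: moves to 6(W), 4(W), 3(W); every one is W ⇒ L
n=8: can move to 7, which is L ⇒ W
n=9: moves to 8(W), 6(W), 5(W), 1(W); every one is W ⇒ L
n=10: can move to 9, which is L ⇒ W
n=11: can move to 7, which is L ⇒ W

9: L, 1: W, 11: W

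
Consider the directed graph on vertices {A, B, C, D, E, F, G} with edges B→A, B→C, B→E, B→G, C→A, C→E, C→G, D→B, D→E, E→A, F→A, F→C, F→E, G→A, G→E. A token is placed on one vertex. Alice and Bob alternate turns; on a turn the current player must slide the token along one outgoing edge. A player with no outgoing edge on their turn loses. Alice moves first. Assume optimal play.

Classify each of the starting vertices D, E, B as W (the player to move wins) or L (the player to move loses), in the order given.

D: L, E: W, B: W

Positions with no move are L. A position that does have a move is losing for the player to move precisely when every available move leads to a winning position for the opponent. Fill in the labels:
Every edge goes from a vertex to one that appears earlier in the order A, E, G, C, B, F, D, so processing vertices in that order labels each vertex after all of its successors.
A: no outgoing edge → L
E: reaches L-position A → W
G: reaches L-position A → W
C: reaches L-position A → W
B: reaches L-position A → W
F: reaches L-position A → W
D: only reaches B(W), E(W), all W → L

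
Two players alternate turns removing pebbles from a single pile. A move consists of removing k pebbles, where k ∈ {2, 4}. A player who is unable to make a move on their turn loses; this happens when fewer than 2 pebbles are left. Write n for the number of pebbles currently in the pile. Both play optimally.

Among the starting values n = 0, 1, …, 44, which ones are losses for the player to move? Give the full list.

0, 1, 6, 7, 12, 13, 18, 19, 24, 25, 30, 31, 36, 37, 42, 43

Work bottom-up. With no move the player to move loses. Otherwise the position is W if at least one move leads to an L position for the opponent, and L if every move leads to a W.
n=0: no move → L
n=1: no move → L
n=2: →0(L), so W
n=3: →1(L), so W
n=4: →0(L), so W
n=5: →1(L), so W
n=6: →4(W), 2(W) — all W, so L
n=7: →5(W), 3(W) — all W, so L
n=8: →6(L), so W
n=9: →7(L), so W
n=10: →6(L), so W
n=11: →7(L), so W
n=12: →10(W), 8(W) — all W, so L
n=13: →11(W), 9(W) — all W, so L
n=14: →12(L), so W
n=15: →13(L), so W
n=16: →12(L), so W
n=17: →13(L), so W
n=18: →16(W), 14(W) — all W, so L
n=19: →17(W), 15(W) — all W, so L
n=20: →18(L), so W
n=21: →19(L), so W
n=22: →18(L), so W
n=23: →19(L), so W
n=24: →22(W), 20(W) — all W, so L
n=25: →23(W), 21(W) — all W, so L
n=26: →24(L), so W
n=27: →25(L), so W
n=28: →24(L), so W
n=29: →25(L), so W
n=30: →28(W), 26(W) — all W, so L
n=31: →29(W), 27(W) — all W, so L
n=32: →30(L), so W
n=33: →31(L), so W
n=34: →30(L), so W
n=35: →31(L), so W
n=36: →34(W), 32(W) — all W, so L
n=37: →35(W), 33(W) — all W, so L
n=38: →36(L), so W
n=39: →37(L), so W
n=40: →36(L), so W
n=41: →37(L), so W
n=42: →40(W), 38(W) — all W, so L
n=43: →41(W), 39(W) — all W, so L
n=44: →42(L), so W
The losing starting values of n are exactly the entries labelled L in this table (16 of them).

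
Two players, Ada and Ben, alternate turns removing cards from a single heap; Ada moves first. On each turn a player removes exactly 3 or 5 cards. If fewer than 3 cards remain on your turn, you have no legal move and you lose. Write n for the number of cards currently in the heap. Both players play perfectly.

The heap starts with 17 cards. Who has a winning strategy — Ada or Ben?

Ben wins.

Compute win/loss labels from the base case upward. A position with no move is L. Any other position is W if it can reach an L in one move, else L.
n=0: no move → L
n=1: no move → L
n=2: no move → L
n=3: W (go to 0, an L position)
n=4: W (go to 1, an L position)
n=5: W (go to 2, an L position)
n=6: W (go to 1, an L position)
n=7: W (go to 2, an L position)
n=8: L (options 5(W), 3(W) are all W)
n=9: L (options 6(W), 4(W) are all W)
n=10: L (options 7(W), 5(W) are all W)
n=11: W (go to 8, an L position)
n=12: W (go to 9, an L position)
n=13: W (go to 10, an L position)
n=14: W (go to 9, an L position)
n=15: W (go to 10, an L position)
n=16: L (options 13(W), 11(W) are all W)
n=17: L (options 14(W), 12(W) are all W)
Every move from 17 reaches a W position, so the mover loses.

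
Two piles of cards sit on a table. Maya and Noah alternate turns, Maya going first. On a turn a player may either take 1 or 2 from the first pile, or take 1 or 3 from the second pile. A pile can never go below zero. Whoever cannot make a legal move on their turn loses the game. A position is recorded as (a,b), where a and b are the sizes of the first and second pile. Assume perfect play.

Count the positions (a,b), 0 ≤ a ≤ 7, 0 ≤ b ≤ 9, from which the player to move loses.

Work bottom-up. With no move the player to move loses. Otherwise the position is W if at least one move leads to an L position for the opponent, and L if every move leads to a W.
Every move lowers a or b (never raises either), so fill the grid row by row in increasing a, and left to right within a row: each cell's successors are then already labelled.
      b=0  b=1  b=2  b=3  b=4  b=5  b=6  b=7  b=8  b=9
a=0:    L    W    L    W    L    W    L    W    L    W
a=1:    W    L    W    L    W    L    W    L    W    L
a=2:    W    W    W    W    W    W    W    W    W    W
a=3:    L    W    L    W    L    W    L    W    L    W
a=4:    W    L    W    L    W    L    W    L    W    L
a=5:    W    W    W    W    W    W    W    W    W    W
a=6:    L    W    L    W    L    W    L    W    L    W
a=7:    W    L    W    L    W    L    W    L    W    L
Cells with no legal move (terminal, hence L): (0,0).
The remaining L cells, each justified by listing all of its moves:
(0,2): only reaches (0,1)(W), which is W → L
(0,4): only reaches (0,3)(W), (0,1)(W), all W → L
(0,6): only reaches (0,5)(W), (0,3)(W), all W → L
(0,8): only reaches (0,7)(W), (0,5)(W), all W → L
(1,1): only reaches (0,1)(W), (1,0)(W), all W → L
(1,3): only reaches (0,3)(W), (1,2)(W), (1,0)(W), all W → L
(1,5): only reaches (0,5)(W), (1,4)(W), (1,2)(W), all W → L
(1,7): only reaches (0,7)(W), (1,6)(W), (1,4)(W), all W → L
(1,9): only reaches (0,9)(W), (1,8)(W), (1,6)(W), all W → L
(3,0): only reaches (2,0)(W), (1,0)(W), all W → L
(3,2): only reaches (2,2)(W), (1,2)(W), (3,1)(W), all W → L
(3,4): only reaches (2,4)(W), (1,4)(W), (3,3)(W), (3,1)(W), all W → L
(3,6): only reaches (2,6)(W), (1,6)(W), (3,5)(W), (3,3)(W), all W → L
(3,8): only reaches (2,8)(W), (1,8)(W), (3,7)(W), (3,5)(W), all W → L
(4,1): only reaches (3,1)(W), (2,1)(W), (4,0)(W), all W → L
(4,3): only reaches (3,3)(W), (2,3)(W), (4,2)(W), (4,0)(W), all W → L
(4,5): only reaches (3,5)(W), (2,5)(W), (4,4)(W), (4,2)(W), all W → L
(4,7): only reaches (3,7)(W), (2,7)(W), (4,6)(W), (4,4)(W), all W → L
(4,9): only reaches (3,9)(W), (2,9)(W), (4,8)(W), (4,6)(W), all W → L
(6,0): only reaches (5,0)(W), (4,0)(W), all W → L
(6,2): only reaches (5,2)(W), (4,2)(W), (6,1)(W), all W → L
(6,4): only reaches (5,4)(W), (4,4)(W), (6,3)(W), (6,1)(W), all W → L
(6,6): only reaches (5,6)(W), (4,6)(W), (6,5)(W), (6,3)(W), all W → L
(6,8): only reaches (5,8)(W), (4,8)(W), (6,7)(W), (6,5)(W), all W → L
(7,1): only reaches (6,1)(W), (5,1)(W), (7,0)(W), all W → L
(7,3): only reaches (6,3)(W), (5,3)(W), (7,2)(W), (7,0)(W), all W → L
(7,5): only reaches (6,5)(W), (5,5)(W), (7,4)(W), (7,2)(W), all W → L
(7,7): only reaches (6,7)(W), (5,7)(W), (7,6)(W), (7,4)(W), all W → L
(7,9): only reaches (6,9)(W), (5,9)(W), (7,8)(W), (7,6)(W), all W → L
Every other cell has at least one move into one of the L cells above, so it is W.
L cells per row: a=0: 5, a=1: 5, a=2: 0, a=3: 5, a=4: 5, a=5: 0, a=6: 5, a=7: 5; total 30.

30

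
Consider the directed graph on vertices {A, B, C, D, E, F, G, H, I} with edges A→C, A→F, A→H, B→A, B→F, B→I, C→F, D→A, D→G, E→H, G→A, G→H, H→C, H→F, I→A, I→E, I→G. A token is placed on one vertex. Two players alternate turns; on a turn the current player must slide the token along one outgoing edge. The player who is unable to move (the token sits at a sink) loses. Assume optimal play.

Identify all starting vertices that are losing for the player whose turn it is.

E, F, G

Use the standard recursion: the mover loses at a terminal position; elsewhere, the mover wins exactly when some move hands the opponent an L position.
Every edge goes from a vertex to one that appears earlier in the order F, C, H, A, G, E, I, D, B, so processing vertices in that order labels each vertex after all of its successors.
F: no outgoing edge → L
C: →F(L), so W
H: →F(L), so W
A: →F(L), so W
G: →A(W), H(W) — all W, so L
E: →H(W) only, which is W, so L
I: →E(L), so W
D: →G(L), so W
B: →F(L), so W
The losing starting vertices are exactly the entries labelled L in this table (3 of them).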